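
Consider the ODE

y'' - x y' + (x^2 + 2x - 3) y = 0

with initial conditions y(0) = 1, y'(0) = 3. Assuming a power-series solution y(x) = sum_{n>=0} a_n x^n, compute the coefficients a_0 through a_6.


Ansatz: y(x) = sum_{n>=0} a_n x^n, so y'(x) = sum_{n>=1} n a_n x^(n-1) and y''(x) = sum_{n>=2} n(n-1) a_n x^(n-2).
Substitute into P(x) y'' + Q(x) y' + R(x) y = 0 with P(x) = 1, Q(x) = -x, R(x) = x^2 + 2x - 3, and match powers of x.
Initial conditions: a_0 = 1, a_1 = 3.
Setting the coefficient of each power of x to zero and solving order by order (substituting the coefficients already found):
  x^0: 2 a_2 - 3 a_0 = 0  ->  2 a_2 = 3 a_0 = 3  ->  a_2 = 3/2
  x^1: 6 a_3 - 4 a_1 + 2 a_0 = 0  ->  6 a_3 = 4 a_1 - 2 a_0 = 10  ->  a_3 = 5/3
  x^2: 12 a_4 - 5 a_2 + 2 a_1 + a_0 = 0  ->  12 a_4 = 5 a_2 - 2 a_1 - a_0 = 1/2  ->  a_4 = 1/24
  x^3: 20 a_5 - 6 a_3 + 2 a_2 + a_1 = 0  ->  20 a_5 = 6 a_3 - 2 a_2 - a_1 = 4  ->  a_5 = 1/5
  x^4: 30 a_6 - 7 a_4 + 2 a_3 + a_2 = 0  ->  30 a_6 = 7 a_4 - 2 a_3 - a_2 = -109/24  ->  a_6 = -109/720
Truncated series: y(x) = 1 + 3 x + (3/2) x^2 + (5/3) x^3 + (1/24) x^4 + (1/5) x^5 - (109/720) x^6 + O(x^7).

a_0 = 1; a_1 = 3; a_2 = 3/2; a_3 = 5/3; a_4 = 1/24; a_5 = 1/5; a_6 = -109/720


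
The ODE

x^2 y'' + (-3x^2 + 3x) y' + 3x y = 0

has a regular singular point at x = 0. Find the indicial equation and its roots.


Divide by x^2 to reach normal form y'' + P_1(x) y' + P_2(x) y = 0 with P_1(x) = -3 + 3/x and P_2(x) = 3/x.
x = 0 is a singular point because the y'-coefficient -3 + 3/x has a pole at x = 0 and the y-coefficient 3/x has a pole at x = 0.
It is a regular singular point because x P_1(x) = p(x) = 3 - 3x and x^2 P_2(x) = q(x) = 3x are polynomials, hence analytic at x = 0.
p(0) = 3,  q(0) = 0.
Indicial equation: r(r-1) + p(0) r + q(0) = 0, i.e. r^2 + (p(0) - 1) r + q(0) = 0, i.e. r^2 + 2 r = 0.
Discriminant: (2)^2 - 4(0) = 4, so r = (-2 ± 2)/2.
Solving: r_1 = 0, r_2 = -2.

indicial: r^2 + 2 r = 0; roots r_1 = 0, r_2 = -2


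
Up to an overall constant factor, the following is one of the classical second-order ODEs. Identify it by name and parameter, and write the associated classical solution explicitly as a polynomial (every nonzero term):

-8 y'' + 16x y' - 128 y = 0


All three coefficients share the factor -8; dividing through by -8 gives  y'' - 2x y' + 16 y = 0.
This matches the Hermite equation y'' - 2x y' + 2n y = 0 with 2n = 16, so n = 8; the polynomial solution is H_8(x).
With y = sum_k a_k x^k, matching x^k gives (k+2)(k+1) a_{k+2} = 2(k - n) a_k = 2(k - 8) a_k. The right side vanishes at k = 8, so the series with the parity of 8 terminates at degree 8.
Standard normalization: leading coefficient of H_n is 2^n, so a_8 = 2^8 = 256. Work downward with a_k = (k+1)(k+2) a_{k+2} / (2(k - n)):
  a_6 = (7)(8)(256) / (2(6 - 8)) = 14336/(-4) = -3584
  a_4 = (5)(6)(-3584) / (2(4 - 8)) = -107520/(-8) = 13440
  a_2 = (3)(4)(13440) / (2(2 - 8)) = 161280/(-12) = -13440
  a_0 = (1)(2)(-13440) / (2(0 - 8)) = -26880/(-16) = 1680
Hence H_8(x) = 256 x^8 - 3584 x^6 + 13440 x^4 - 13440 x^2 + 1680.

H_8(x); series = 256 x^8 - 3584 x^6 + 13440 x^4 - 13440 x^2 + 1680


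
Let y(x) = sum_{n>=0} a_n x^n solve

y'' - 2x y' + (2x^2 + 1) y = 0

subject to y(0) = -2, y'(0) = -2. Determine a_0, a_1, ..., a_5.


Ansatz: y(x) = sum_{n>=0} a_n x^n, so y'(x) = sum_{n>=1} n a_n x^(n-1) and y''(x) = sum_{n>=2} n(n-1) a_n x^(n-2).
Substitute into P(x) y'' + Q(x) y' + R(x) y = 0 with P(x) = 1, Q(x) = -2x, R(x) = 2x^2 + 1, and match powers of x.
Initial conditions: a_0 = -2, a_1 = -2.
Setting the coefficient of each power of x to zero and solving order by order (substituting the coefficients already found):
  x^0: 2 a_2 + a_0 = 0  ->  2 a_2 = -a_0 = 2  ->  a_2 = 1
  x^1: 6 a_3 - a_1 = 0  ->  6 a_3 = a_1 = -2  ->  a_3 = -1/3
  x^2: 12 a_4 - 3 a_2 + 2 a_0 = 0  ->  12 a_4 = 3 a_2 - 2 a_0 = 7  ->  a_4 = 7/12
  x^3: 20 a_5 - 5 a_3 + 2 a_1 = 0  ->  20 a_5 = 5 a_3 - 2 a_1 = 7/3  ->  a_5 = 7/60
Truncated series: y(x) = -2 - 2 x + x^2 - (1/3) x^3 + (7/12) x^4 + (7/60) x^5 + O(x^6).

a_0 = -2; a_1 = -2; a_2 = 1; a_3 = -1/3; a_4 = 7/12; a_5 = 7/60


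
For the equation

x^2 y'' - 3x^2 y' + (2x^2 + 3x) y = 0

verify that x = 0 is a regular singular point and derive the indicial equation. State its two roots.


Divide by x^2 to reach normal form y'' + P_1(x) y' + P_2(x) y = 0 with P_1(x) = -3 and P_2(x) = 2 + 3/x.
x = 0 is a singular point because the y-coefficient 2 + 3/x has a pole at x = 0.
It is a regular singular point because x P_1(x) = p(x) = -3x and x^2 P_2(x) = q(x) = 2x^2 + 3x are polynomials, hence analytic at x = 0.
p(0) = 0,  q(0) = 0.
Indicial equation: r(r-1) + p(0) r + q(0) = 0, i.e. r^2 + (p(0) - 1) r + q(0) = 0, i.e. r^2 - 1 r = 0.
Discriminant: (-1)^2 - 4(0) = 1, so r = (1 ± 1)/2.
Solving: r_1 = 1, r_2 = 0.

indicial: r^2 - 1 r = 0; roots r_1 = 1, r_2 = 0


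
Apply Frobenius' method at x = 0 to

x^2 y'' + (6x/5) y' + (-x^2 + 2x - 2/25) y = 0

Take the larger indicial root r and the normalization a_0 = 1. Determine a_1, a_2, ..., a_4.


Write in Frobenius form y'' + (p(x)/x) y' + (q(x)/x^2) y = 0:
  p(x) = 6/5,  q(x) = -x^2 + 2x - 2/25.
Indicial equation: r(r-1) + (6/5) r + (-2/25) = 0 -> roots r_1 = 1/5, r_2 = -2/5.
Take r = r_1 = 1/5. Let y(x) = x^r sum_{n>=0} a_n x^n with a_0 = 1.
Substitute y = x^r sum a_n x^n and match x^{r+n}. The recurrence is
  D(n) a_n + 2 a_{n-1} - 1 a_{n-2} = 0,  where D(n) = (r+n)(r+n-1) + (6/5)(r+n) + (-2/25).
  a_n = [-2 a_{n-1} + 1 a_{n-2}] / D(n).
Since the indicial polynomial factors as (r - r_1)(r - r_2), D(n) = (r_1 + n - r_1)(r_1 + n - r_2) = n(n + 3/5).
Evaluating step by step (a_0 = 1):
  n = 1: D(1) = 1(1 + 3/5) = 8/5; numerator = -2(1) = -2; a_1 = (-2)/(8/5) = -5/4
  n = 2: D(2) = 2(2 + 3/5) = 26/5; numerator = -2(-5/4) + 1(1) = 7/2; a_2 = (7/2)/(26/5) = 35/52
  n = 3: D(3) = 3(3 + 3/5) = 54/5; numerator = -2(35/52) + 1(-5/4) = -135/52; a_3 = (-135/52)/(54/5) = -25/104
  n = 4: D(4) = 4(4 + 3/5) = 92/5; numerator = -2(-25/104) + 1(35/52) = 15/13; a_4 = (15/13)/(92/5) = 75/1196

r = 1/5; a_0 = 1; a_1 = -5/4; a_2 = 35/52; a_3 = -25/104; a_4 = 75/1196


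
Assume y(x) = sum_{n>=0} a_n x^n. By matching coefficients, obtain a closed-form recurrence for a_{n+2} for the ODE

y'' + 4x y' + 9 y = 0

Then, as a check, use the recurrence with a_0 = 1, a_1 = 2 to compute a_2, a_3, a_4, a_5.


Substitute y = sum_n a_n x^n.
y''(x) has coefficient (n+2)(n+1) a_{n+2} at x^n;
4 x y'(x) has coefficient 4 n a_n at x^n (shift);
9 y(x) has coefficient 9 a_n at x^n.
Matching x^n: (n+2)(n+1) a_{n+2} + (4n + 9) a_n = 0.
Thus a_{n+2} = (-4n - 9) / ((n+1)(n+2)) * a_n.

Check with a_0 = 1, a_1 = 2 (apply the recurrence for n = 0, 1, 2, 3): a_0 = 1, a_1 = 2, a_2 = -9/2, a_3 = -13/3, a_4 = 51/8, a_5 = 91/20.

a_(n+2) = (-4n - 9) / ((n+1)(n+2)) * a_n; check: a_0 = 1, a_1 = 2, a_2 = -9/2, a_3 = -13/3, a_4 = 51/8, a_5 = 91/20


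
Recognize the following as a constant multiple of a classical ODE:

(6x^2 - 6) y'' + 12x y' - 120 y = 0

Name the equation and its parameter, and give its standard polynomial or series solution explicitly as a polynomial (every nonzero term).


All three coefficients share the factor -6; dividing through by -6 gives  (1 - x^2) y'' - 2x y' + 20 y = 0.
This matches the Legendre equation (1 - x^2) y'' - 2x y' + n(n+1) y = 0 (note the -2x y' term) with n(n+1) = 20, so n = 4; the polynomial solution is P_4(x).
With y = sum_k a_k x^k, matching x^k gives (k+2)(k+1) a_{k+2} = [k(k+1) - n(n+1)] a_k = (k - 4)(k + 5) a_k. The right side vanishes at k = 4, so the series with the parity of 4 terminates at degree 4.
Standard normalization (P_n(1) = 1): leading coefficient (2n)!/(2^n (n!)^2) = 40320/(16*576) = 35/8, so a_4 = 35/8. Work downward with a_k = (k+1)(k+2) a_{k+2} / ((k - 4)(k + 5)):
  a_2 = (3)(4)(35/8) / ((2 - 4)(2 + 5)) = (105/2)/(-14) = -15/4
  a_0 = (1)(2)(-15/4) / ((0 - 4)(0 + 5)) = (-15/2)/(-20) = 3/8
Hence P_4(x) = 35 x^4/8 - 15 x^2/4 + 3/8.

P_4(x); series = 35 x^4/8 - 15 x^2/4 + 3/8


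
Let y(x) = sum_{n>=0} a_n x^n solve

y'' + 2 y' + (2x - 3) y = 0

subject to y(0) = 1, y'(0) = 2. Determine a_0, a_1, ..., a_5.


Ansatz: y(x) = sum_{n>=0} a_n x^n, so y'(x) = sum_{n>=1} n a_n x^(n-1) and y''(x) = sum_{n>=2} n(n-1) a_n x^(n-2).
Substitute into P(x) y'' + Q(x) y' + R(x) y = 0 with P(x) = 1, Q(x) = 2, R(x) = 2x - 3, and match powers of x.
Initial conditions: a_0 = 1, a_1 = 2.
Setting the coefficient of each power of x to zero and solving order by order (substituting the coefficients already found):
  x^0: 2 a_2 + 2 a_1 - 3 a_0 = 0  ->  2 a_2 = -2 a_1 + 3 a_0 = -1  ->  a_2 = -1/2
  x^1: 6 a_3 + 4 a_2 - 3 a_1 + 2 a_0 = 0  ->  6 a_3 = -4 a_2 + 3 a_1 - 2 a_0 = 6  ->  a_3 = 1
  x^2: 12 a_4 + 6 a_3 - 3 a_2 + 2 a_1 = 0  ->  12 a_4 = -6 a_3 + 3 a_2 - 2 a_1 = -23/2  ->  a_4 = -23/24
  x^3: 20 a_5 + 8 a_4 - 3 a_3 + 2 a_2 = 0  ->  20 a_5 = -8 a_4 + 3 a_3 - 2 a_2 = 35/3  ->  a_5 = 7/12
Truncated series: y(x) = 1 + 2 x - (1/2) x^2 + x^3 - (23/24) x^4 + (7/12) x^5 + O(x^6).

a_0 = 1; a_1 = 2; a_2 = -1/2; a_3 = 1; a_4 = -23/24; a_5 = 7/12


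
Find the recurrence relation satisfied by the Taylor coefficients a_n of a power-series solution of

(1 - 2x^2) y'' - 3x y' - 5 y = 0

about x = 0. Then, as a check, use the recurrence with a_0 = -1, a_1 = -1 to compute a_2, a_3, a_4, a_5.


Substitute y = sum_n a_n x^n.
(1 - 2 x^2) y'' contributes (n+2)(n+1) a_{n+2} - 2 n(n-1) a_n at x^n.
-3 x y'(x) contributes -3 n a_n at x^n.
-5 y(x) contributes -5 a_n at x^n.
Matching x^n: (n+2)(n+1) a_{n+2} + (-2 n(n-1) - 3 n - 5) a_n = 0.
Thus a_{n+2} = (2 n(n-1) + 3 n + 5) / ((n+1)(n+2)) * a_n.

Check with a_0 = -1, a_1 = -1 (apply the recurrence for n = 0, 1, 2, 3): a_0 = -1, a_1 = -1, a_2 = -5/2, a_3 = -4/3, a_4 = -25/8, a_5 = -26/15.

a_(n+2) = (2 n(n-1) + 3 n + 5) / ((n+1)(n+2)) * a_n; check: a_0 = -1, a_1 = -1, a_2 = -5/2, a_3 = -4/3, a_4 = -25/8, a_5 = -26/15


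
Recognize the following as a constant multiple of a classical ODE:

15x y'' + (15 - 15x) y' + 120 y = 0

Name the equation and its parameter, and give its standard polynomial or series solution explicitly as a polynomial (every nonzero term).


All three coefficients share the factor 15; dividing through by 15 gives  x y'' + (1 - x) y' + 8 y = 0.
This matches the Laguerre equation x y'' + (1 - x) y' + n y = 0 with n = 8; the polynomial solution is L_8(x).
With y = sum_k a_k x^k, matching x^k gives (k+1)k a_{k+1} + (k+1) a_{k+1} - k a_k + n a_k = 0, i.e. (k+1)^2 a_{k+1} = (k - n) a_k = (k - 8) a_k. The right side vanishes at k = 8, so the series terminates at degree 8.
Standard normalization L_n(0) = 1 gives a_0 = 1. Work upward with a_{k+1} = (k - 8) a_k / (k+1)^2:
  a_1 = (0 - 8)(1) / 1^2 = -8/1 = -8
  a_2 = (1 - 8)(-8) / 2^2 = 56/4 = 14
  a_3 = (2 - 8)(14) / 3^2 = -84/9 = -28/3
  a_4 = (3 - 8)(-28/3) / 4^2 = (140/3)/16 = 35/12
  a_5 = (4 - 8)(35/12) / 5^2 = (-35/3)/25 = -7/15
  a_6 = (5 - 8)(-7/15) / 6^2 = (7/5)/36 = 7/180
  a_7 = (6 - 8)(7/180) / 7^2 = (-7/90)/49 = -1/630
  a_8 = (7 - 8)(-1/630) / 8^2 = (1/630)/64 = 1/40320
Hence L_8(x) = x^8/40320 - x^7/630 + 7 x^6/180 - 7 x^5/15 + 35 x^4/12 - 28 x^3/3 + 14 x^2 - 8 x + 1.

L_8(x); series = x^8/40320 - x^7/630 + 7 x^6/180 - 7 x^5/15 + 35 x^4/12 - 28 x^3/3 + 14 x^2 - 8 x + 1


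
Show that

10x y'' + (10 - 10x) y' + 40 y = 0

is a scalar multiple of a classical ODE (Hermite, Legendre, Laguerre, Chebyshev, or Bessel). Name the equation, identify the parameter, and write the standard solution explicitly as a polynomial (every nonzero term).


All three coefficients share the factor 10; dividing through by 10 gives  x y'' + (1 - x) y' + 4 y = 0.
This matches the Laguerre equation x y'' + (1 - x) y' + n y = 0 with n = 4; the polynomial solution is L_4(x).
With y = sum_k a_k x^k, matching x^k gives (k+1)k a_{k+1} + (k+1) a_{k+1} - k a_k + n a_k = 0, i.e. (k+1)^2 a_{k+1} = (k - n) a_k = (k - 4) a_k. The right side vanishes at k = 4, so the series terminates at degree 4.
Standard normalization L_n(0) = 1 gives a_0 = 1. Work upward with a_{k+1} = (k - 4) a_k / (k+1)^2:
  a_1 = (0 - 4)(1) / 1^2 = -4/1 = -4
  a_2 = (1 - 4)(-4) / 2^2 = 12/4 = 3
  a_3 = (2 - 4)(3) / 3^2 = -6/9 = -2/3
  a_4 = (3 - 4)(-2/3) / 4^2 = (2/3)/16 = 1/24
Hence L_4(x) = x^4/24 - 2 x^3/3 + 3 x^2 - 4 x + 1.

L_4(x); series = x^4/24 - 2 x^3/3 + 3 x^2 - 4 x + 1


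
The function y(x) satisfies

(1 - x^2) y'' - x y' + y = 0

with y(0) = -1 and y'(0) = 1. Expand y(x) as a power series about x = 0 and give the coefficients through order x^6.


Ansatz: y(x) = sum_{n>=0} a_n x^n, so y'(x) = sum_{n>=1} n a_n x^(n-1) and y''(x) = sum_{n>=2} n(n-1) a_n x^(n-2).
Substitute into P(x) y'' + Q(x) y' + R(x) y = 0 with P(x) = 1 - x^2, Q(x) = -x, R(x) = 1, and match powers of x.
Initial conditions: a_0 = -1, a_1 = 1.
Setting the coefficient of each power of x to zero and solving order by order (substituting the coefficients already found):
  x^0: 2 a_2 + a_0 = 0  ->  2 a_2 = -a_0 = 1  ->  a_2 = 1/2
  x^1: 6 a_3 = 0  ->  a_3 = 0
  x^2: 12 a_4 - 3 a_2 = 0  ->  12 a_4 = 3 a_2 = 3/2  ->  a_4 = 1/8
  x^3: 20 a_5 - 8 a_3 = 0  ->  20 a_5 = 8 a_3 = 0  ->  a_5 = 0
  x^4: 30 a_6 - 15 a_4 = 0  ->  30 a_6 = 15 a_4 = 15/8  ->  a_6 = 1/16
Truncated series: y(x) = -1 + x + (1/2) x^2 + (1/8) x^4 + (1/16) x^6 + O(x^7).

a_0 = -1; a_1 = 1; a_2 = 1/2; a_3 = 0; a_4 = 1/8; a_5 = 0; a_6 = 1/16


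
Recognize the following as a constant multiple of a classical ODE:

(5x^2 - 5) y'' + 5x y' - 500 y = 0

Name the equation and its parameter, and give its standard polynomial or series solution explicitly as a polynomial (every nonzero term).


All three coefficients share the factor -5; dividing through by -5 gives  (1 - x^2) y'' - x y' + 100 y = 0.
This matches the Chebyshev equation (1 - x^2) y'' - x y' + n^2 y = 0 (note the -x y' term, not -2x y') with n^2 = 100, so n = 10; the polynomial solution is T_10(x).
With y = sum_k a_k x^k, matching x^k gives (k+2)(k+1) a_{k+2} = (k^2 - n^2) a_k = (k - 10)(k + 10) a_k. The right side vanishes at k = 10, so the series with the parity of 10 terminates at degree 10.
Standard normalization: leading coefficient of T_n is 2^(n-1), so a_10 = 2^9 = 512. Work downward with a_k = (k+1)(k+2) a_{k+2} / ((k - 10)(k + 10)):
  a_8 = (9)(10)(512) / ((8 - 10)(8 + 10)) = 46080/(-36) = -1280
  a_6 = (7)(8)(-1280) / ((6 - 10)(6 + 10)) = -71680/(-64) = 1120
  a_4 = (5)(6)(1120) / ((4 - 10)(4 + 10)) = 33600/(-84) = -400
  a_2 = (3)(4)(-400) / ((2 - 10)(2 + 10)) = -4800/(-96) = 50
  a_0 = (1)(2)(50) / ((0 - 10)(0 + 10)) = 100/(-100) = -1
Hence T_10(x) = 512 x^10 - 1280 x^8 + 1120 x^6 - 400 x^4 + 50 x^2 - 1.

T_10(x); series = 512 x^10 - 1280 x^8 + 1120 x^6 - 400 x^4 + 50 x^2 - 1


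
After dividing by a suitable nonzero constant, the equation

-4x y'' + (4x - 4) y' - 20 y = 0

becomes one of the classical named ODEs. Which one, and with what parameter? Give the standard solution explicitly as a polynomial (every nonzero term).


All three coefficients share the factor -4; dividing through by -4 gives  x y'' + (1 - x) y' + 5 y = 0.
This matches the Laguerre equation x y'' + (1 - x) y' + n y = 0 with n = 5; the polynomial solution is L_5(x).
With y = sum_k a_k x^k, matching x^k gives (k+1)k a_{k+1} + (k+1) a_{k+1} - k a_k + n a_k = 0, i.e. (k+1)^2 a_{k+1} = (k - n) a_k = (k - 5) a_k. The right side vanishes at k = 5, so the series terminates at degree 5.
Standard normalization L_n(0) = 1 gives a_0 = 1. Work upward with a_{k+1} = (k - 5) a_k / (k+1)^2:
  a_1 = (0 - 5)(1) / 1^2 = -5/1 = -5
  a_2 = (1 - 5)(-5) / 2^2 = 20/4 = 5
  a_3 = (2 - 5)(5) / 3^2 = -15/9 = -5/3
  a_4 = (3 - 5)(-5/3) / 4^2 = (10/3)/16 = 5/24
  a_5 = (4 - 5)(5/24) / 5^2 = (-5/24)/25 = -1/120
Hence L_5(x) = -x^5/120 + 5 x^4/24 - 5 x^3/3 + 5 x^2 - 5 x + 1.

L_5(x); series = -x^5/120 + 5 x^4/24 - 5 x^3/3 + 5 x^2 - 5 x + 1


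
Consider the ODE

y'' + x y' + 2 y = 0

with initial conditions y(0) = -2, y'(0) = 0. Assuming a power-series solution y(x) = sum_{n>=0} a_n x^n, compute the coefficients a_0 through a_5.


Ansatz: y(x) = sum_{n>=0} a_n x^n, so y'(x) = sum_{n>=1} n a_n x^(n-1) and y''(x) = sum_{n>=2} n(n-1) a_n x^(n-2).
Substitute into P(x) y'' + Q(x) y' + R(x) y = 0 with P(x) = 1, Q(x) = x, R(x) = 2, and match powers of x.
Initial conditions: a_0 = -2, a_1 = 0.
Setting the coefficient of each power of x to zero and solving order by order (substituting the coefficients already found):
  x^0: 2 a_2 + 2 a_0 = 0  ->  2 a_2 = -2 a_0 = 4  ->  a_2 = 2
  x^1: 6 a_3 + 3 a_1 = 0  ->  6 a_3 = -3 a_1 = 0  ->  a_3 = 0
  x^2: 12 a_4 + 4 a_2 = 0  ->  12 a_4 = -4 a_2 = -8  ->  a_4 = -2/3
  x^3: 20 a_5 + 5 a_3 = 0  ->  20 a_5 = -5 a_3 = 0  ->  a_5 = 0
Truncated series: y(x) = -2 + 2 x^2 - (2/3) x^4 + O(x^6).

a_0 = -2; a_1 = 0; a_2 = 2; a_3 = 0; a_4 = -2/3; a_5 = 0


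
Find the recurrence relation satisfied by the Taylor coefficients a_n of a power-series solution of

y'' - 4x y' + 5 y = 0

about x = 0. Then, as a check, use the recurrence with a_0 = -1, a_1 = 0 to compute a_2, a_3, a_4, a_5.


Substitute y = sum_n a_n x^n.
y''(x) has coefficient (n+2)(n+1) a_{n+2} at x^n;
-4 x y'(x) has coefficient -4 n a_n at x^n (shift);
5 y(x) has coefficient 5 a_n at x^n.
Matching x^n: (n+2)(n+1) a_{n+2} + (-4n + 5) a_n = 0.
Thus a_{n+2} = (4n - 5) / ((n+1)(n+2)) * a_n.

Check with a_0 = -1, a_1 = 0 (apply the recurrence for n = 0, 1, 2, 3): a_0 = -1, a_1 = 0, a_2 = 5/2, a_3 = 0, a_4 = 5/8, a_5 = 0.

a_(n+2) = (4n - 5) / ((n+1)(n+2)) * a_n; check: a_0 = -1, a_1 = 0, a_2 = 5/2, a_3 = 0, a_4 = 5/8, a_5 = 0


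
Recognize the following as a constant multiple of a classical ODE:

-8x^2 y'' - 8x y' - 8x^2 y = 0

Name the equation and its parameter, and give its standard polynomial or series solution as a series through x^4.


All three coefficients share the factor -8; dividing through by -8 gives  x^2 y'' + x y' + x^2 y = 0.
This matches the Bessel equation x^2 y'' + x y' + (x^2 - nu^2) y = 0 with nu^2 = 0, so nu = 0; the solution bounded at x = 0 is J_0(x).
Frobenius at x = 0: indicial roots ±nu; for r = nu the recurrence k(k + 2nu) c_k = -c_{k-2} gives the standard series J_nu(x) = sum_{k>=0} (-1)^k / (k! (k+nu)!) (x/2)^(2k+nu). Evaluate the first 3 terms:
  k = 0: (-1)^0 / (0! * 0! * 2^0) x^0 = 1/(1*1*1) x^0 = (1) x^0
  k = 1: (-1)^1 / (1! * 1! * 2^2) x^2 = -1/(1*1*4) x^2 = (-1/4) x^2
  k = 2: (-1)^2 / (2! * 2! * 2^4) x^4 = 1/(2*2*16) x^4 = (1/64) x^4
Hence J_0(x) = x^4/64 - x^2/4 + 1 + ....

J_0(x); series = x^4/64 - x^2/4 + 1


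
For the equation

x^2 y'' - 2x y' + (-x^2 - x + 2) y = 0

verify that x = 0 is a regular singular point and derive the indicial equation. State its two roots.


Divide by x^2 to reach normal form y'' + P_1(x) y' + P_2(x) y = 0 with P_1(x) = -2/x and P_2(x) = -1 - 1/x + 2/x^2.
x = 0 is a singular point because the y'-coefficient -2/x has a pole at x = 0 and the y-coefficient -1 - 1/x + 2/x^2 has a pole at x = 0.
It is a regular singular point because x P_1(x) = p(x) = -2 and x^2 P_2(x) = q(x) = -x^2 - x + 2 are polynomials, hence analytic at x = 0.
p(0) = -2,  q(0) = 2.
Indicial equation: r(r-1) + p(0) r + q(0) = 0, i.e. r^2 + (p(0) - 1) r + q(0) = 0, i.e. r^2 - 3 r + 2 = 0.
Discriminant: (-3)^2 - 4(2) = 1, so r = (3 ± 1)/2.
Solving: r_1 = 2, r_2 = 1.

indicial: r^2 - 3 r + 2 = 0; roots r_1 = 2, r_2 = 1


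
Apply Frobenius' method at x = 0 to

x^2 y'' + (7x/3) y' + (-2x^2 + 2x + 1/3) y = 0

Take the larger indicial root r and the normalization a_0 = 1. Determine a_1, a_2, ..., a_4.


Write in Frobenius form y'' + (p(x)/x) y' + (q(x)/x^2) y = 0:
  p(x) = 7/3,  q(x) = -2x^2 + 2x + 1/3.
Indicial equation: r(r-1) + (7/3) r + (1/3) = 0 -> roots r_1 = -1/3, r_2 = -1.
Take r = r_1 = -1/3. Let y(x) = x^r sum_{n>=0} a_n x^n with a_0 = 1.
Substitute y = x^r sum a_n x^n and match x^{r+n}. The recurrence is
  D(n) a_n + 2 a_{n-1} - 2 a_{n-2} = 0,  where D(n) = (r+n)(r+n-1) + (7/3)(r+n) + (1/3).
  a_n = [-2 a_{n-1} + 2 a_{n-2}] / D(n).
Since the indicial polynomial factors as (r - r_1)(r - r_2), D(n) = (r_1 + n - r_1)(r_1 + n - r_2) = n(n + 2/3).
Evaluating step by step (a_0 = 1):
  n = 1: D(1) = 1(1 + 2/3) = 5/3; numerator = -2(1) = -2; a_1 = (-2)/(5/3) = -6/5
  n = 2: D(2) = 2(2 + 2/3) = 16/3; numerator = -2(-6/5) + 2(1) = 22/5; a_2 = (22/5)/(16/3) = 33/40
  n = 3: D(3) = 3(3 + 2/3) = 11; numerator = -2(33/40) + 2(-6/5) = -81/20; a_3 = (-81/20)/(11) = -81/220
  n = 4: D(4) = 4(4 + 2/3) = 56/3; numerator = -2(-81/220) + 2(33/40) = 105/44; a_4 = (105/44)/(56/3) = 45/352

r = -1/3; a_0 = 1; a_1 = -6/5; a_2 = 33/40; a_3 = -81/220; a_4 = 45/352


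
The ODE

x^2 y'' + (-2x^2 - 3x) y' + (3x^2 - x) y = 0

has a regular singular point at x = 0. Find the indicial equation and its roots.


Divide by x^2 to reach normal form y'' + P_1(x) y' + P_2(x) y = 0 with P_1(x) = -2 - 3/x and P_2(x) = 3 - 1/x.
x = 0 is a singular point because the y'-coefficient -2 - 3/x has a pole at x = 0 and the y-coefficient 3 - 1/x has a pole at x = 0.
It is a regular singular point because x P_1(x) = p(x) = -2x - 3 and x^2 P_2(x) = q(x) = 3x^2 - x are polynomials, hence analytic at x = 0.
p(0) = -3,  q(0) = 0.
Indicial equation: r(r-1) + p(0) r + q(0) = 0, i.e. r^2 + (p(0) - 1) r + q(0) = 0, i.e. r^2 - 4 r = 0.
Discriminant: (-4)^2 - 4(0) = 16, so r = (4 ± 4)/2.
Solving: r_1 = 4, r_2 = 0.

indicial: r^2 - 4 r = 0; roots r_1 = 4, r_2 = 0


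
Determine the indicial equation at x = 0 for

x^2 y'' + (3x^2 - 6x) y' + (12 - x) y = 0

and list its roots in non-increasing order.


Divide by x^2 to reach normal form y'' + P_1(x) y' + P_2(x) y = 0 with P_1(x) = 3 - 6/x and P_2(x) = -1/x + 12/x^2.
x = 0 is a singular point because the y'-coefficient 3 - 6/x has a pole at x = 0 and the y-coefficient -1/x + 12/x^2 has a pole at x = 0.
It is a regular singular point because x P_1(x) = p(x) = 3x - 6 and x^2 P_2(x) = q(x) = 12 - x are polynomials, hence analytic at x = 0.
p(0) = -6,  q(0) = 12.
Indicial equation: r(r-1) + p(0) r + q(0) = 0, i.e. r^2 + (p(0) - 1) r + q(0) = 0, i.e. r^2 - 7 r + 12 = 0.
Discriminant: (-7)^2 - 4(12) = 1, so r = (7 ± 1)/2.
Solving: r_1 = 4, r_2 = 3.

indicial: r^2 - 7 r + 12 = 0; roots r_1 = 4, r_2 = 3


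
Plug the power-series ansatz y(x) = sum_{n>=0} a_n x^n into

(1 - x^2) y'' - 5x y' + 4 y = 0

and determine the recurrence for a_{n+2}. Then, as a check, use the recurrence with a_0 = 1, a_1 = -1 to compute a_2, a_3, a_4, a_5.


Substitute y = sum_n a_n x^n.
(1 - 1 x^2) y'' contributes (n+2)(n+1) a_{n+2} - n(n-1) a_n at x^n.
-5 x y'(x) contributes -5 n a_n at x^n.
4 y(x) contributes 4 a_n at x^n.
Matching x^n: (n+2)(n+1) a_{n+2} + (-n(n-1) - 5 n + 4) a_n = 0.
Thus a_{n+2} = (n(n-1) + 5 n - 4) / ((n+1)(n+2)) * a_n.

Check with a_0 = 1, a_1 = -1 (apply the recurrence for n = 0, 1, 2, 3): a_0 = 1, a_1 = -1, a_2 = -2, a_3 = -1/6, a_4 = -4/3, a_5 = -17/120.

a_(n+2) = (n(n-1) + 5 n - 4) / ((n+1)(n+2)) * a_n; check: a_0 = 1, a_1 = -1, a_2 = -2, a_3 = -1/6, a_4 = -4/3, a_5 = -17/120


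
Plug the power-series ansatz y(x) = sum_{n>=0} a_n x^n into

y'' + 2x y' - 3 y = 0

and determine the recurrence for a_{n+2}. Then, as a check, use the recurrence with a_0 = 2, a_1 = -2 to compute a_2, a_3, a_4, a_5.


Substitute y = sum_n a_n x^n.
y''(x) has coefficient (n+2)(n+1) a_{n+2} at x^n;
2 x y'(x) has coefficient 2 n a_n at x^n (shift);
-3 y(x) has coefficient -3 a_n at x^n.
Matching x^n: (n+2)(n+1) a_{n+2} + (2n - 3) a_n = 0.
Thus a_{n+2} = (-2n + 3) / ((n+1)(n+2)) * a_n.

Check with a_0 = 2, a_1 = -2 (apply the recurrence for n = 0, 1, 2, 3): a_0 = 2, a_1 = -2, a_2 = 3, a_3 = -1/3, a_4 = -1/4, a_5 = 1/20.

a_(n+2) = (-2n + 3) / ((n+1)(n+2)) * a_n; check: a_0 = 2, a_1 = -2, a_2 = 3, a_3 = -1/3, a_4 = -1/4, a_5 = 1/20


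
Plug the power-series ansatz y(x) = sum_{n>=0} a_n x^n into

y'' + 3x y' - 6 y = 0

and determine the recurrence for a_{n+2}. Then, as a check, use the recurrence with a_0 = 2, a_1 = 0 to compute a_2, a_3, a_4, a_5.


Substitute y = sum_n a_n x^n.
y''(x) has coefficient (n+2)(n+1) a_{n+2} at x^n;
3 x y'(x) has coefficient 3 n a_n at x^n (shift);
-6 y(x) has coefficient -6 a_n at x^n.
Matching x^n: (n+2)(n+1) a_{n+2} + (3n - 6) a_n = 0.
Thus a_{n+2} = (-3n + 6) / ((n+1)(n+2)) * a_n.

Check with a_0 = 2, a_1 = 0 (apply the recurrence for n = 0, 1, 2, 3): a_0 = 2, a_1 = 0, a_2 = 6, a_3 = 0, a_4 = 0, a_5 = 0.

a_(n+2) = (-3n + 6) / ((n+1)(n+2)) * a_n; check: a_0 = 2, a_1 = 0, a_2 = 6, a_3 = 0, a_4 = 0, a_5 = 0


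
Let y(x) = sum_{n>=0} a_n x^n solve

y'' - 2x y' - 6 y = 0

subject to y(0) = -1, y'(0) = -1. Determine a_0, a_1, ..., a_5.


Ansatz: y(x) = sum_{n>=0} a_n x^n, so y'(x) = sum_{n>=1} n a_n x^(n-1) and y''(x) = sum_{n>=2} n(n-1) a_n x^(n-2).
Substitute into P(x) y'' + Q(x) y' + R(x) y = 0 with P(x) = 1, Q(x) = -2x, R(x) = -6, and match powers of x.
Initial conditions: a_0 = -1, a_1 = -1.
Setting the coefficient of each power of x to zero and solving order by order (substituting the coefficients already found):
  x^0: 2 a_2 - 6 a_0 = 0  ->  2 a_2 = 6 a_0 = -6  ->  a_2 = -3
  x^1: 6 a_3 - 8 a_1 = 0  ->  6 a_3 = 8 a_1 = -8  ->  a_3 = -4/3
  x^2: 12 a_4 - 10 a_2 = 0  ->  12 a_4 = 10 a_2 = -30  ->  a_4 = -5/2
  x^3: 20 a_5 - 12 a_3 = 0  ->  20 a_5 = 12 a_3 = -16  ->  a_5 = -4/5
Truncated series: y(x) = -1 - x - 3 x^2 - (4/3) x^3 - (5/2) x^4 - (4/5) x^5 + O(x^6).

a_0 = -1; a_1 = -1; a_2 = -3; a_3 = -4/3; a_4 = -5/2; a_5 = -4/5


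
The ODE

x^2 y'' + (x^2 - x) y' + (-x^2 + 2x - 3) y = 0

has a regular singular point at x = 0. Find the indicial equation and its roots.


Divide by x^2 to reach normal form y'' + P_1(x) y' + P_2(x) y = 0 with P_1(x) = 1 - 1/x and P_2(x) = -1 + 2/x - 3/x^2.
x = 0 is a singular point because the y'-coefficient 1 - 1/x has a pole at x = 0 and the y-coefficient -1 + 2/x - 3/x^2 has a pole at x = 0.
It is a regular singular point because x P_1(x) = p(x) = x - 1 and x^2 P_2(x) = q(x) = -x^2 + 2x - 3 are polynomials, hence analytic at x = 0.
p(0) = -1,  q(0) = -3.
Indicial equation: r(r-1) + p(0) r + q(0) = 0, i.e. r^2 + (p(0) - 1) r + q(0) = 0, i.e. r^2 - 2 r - 3 = 0.
Discriminant: (-2)^2 - 4(-3) = 16, so r = (2 ± 4)/2.
Solving: r_1 = 3, r_2 = -1.

indicial: r^2 - 2 r - 3 = 0; roots r_1 = 3, r_2 = -1


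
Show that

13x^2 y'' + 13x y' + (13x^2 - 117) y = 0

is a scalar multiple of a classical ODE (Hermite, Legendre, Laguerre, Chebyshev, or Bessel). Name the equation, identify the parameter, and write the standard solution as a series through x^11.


All three coefficients share the factor 13; dividing through by 13 gives  x^2 y'' + x y' + (x^2 - 9) y = 0.
This matches the Bessel equation x^2 y'' + x y' + (x^2 - nu^2) y = 0 with nu^2 = 9, so nu = 3; the solution bounded at x = 0 is J_3(x).
Frobenius at x = 0: indicial roots ±nu; for r = nu the recurrence k(k + 2nu) c_k = -c_{k-2} gives the standard series J_nu(x) = sum_{k>=0} (-1)^k / (k! (k+nu)!) (x/2)^(2k+nu). Evaluate the first 5 terms:
  k = 0: (-1)^0 / (0! * 3! * 2^3) x^3 = 1/(1*6*8) x^3 = (1/48) x^3
  k = 1: (-1)^1 / (1! * 4! * 2^5) x^5 = -1/(1*24*32) x^5 = (-1/768) x^5
  k = 2: (-1)^2 / (2! * 5! * 2^7) x^7 = 1/(2*120*128) x^7 = (1/30720) x^7
  k = 3: (-1)^3 / (3! * 6! * 2^9) x^9 = -1/(6*720*512) x^9 = (-1/2211840) x^9
  k = 4: (-1)^4 / (4! * 7! * 2^11) x^11 = 1/(24*5040*2048) x^11 = (1/247726080) x^11
Hence J_3(x) = x^11/247726080 - x^9/2211840 + x^7/30720 - x^5/768 + x^3/48 + ....

J_3(x); series = x^11/247726080 - x^9/2211840 + x^7/30720 - x^5/768 + x^3/48


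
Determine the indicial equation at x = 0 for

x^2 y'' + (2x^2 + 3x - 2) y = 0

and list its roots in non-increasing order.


Divide by x^2 to reach normal form y'' + P_1(x) y' + P_2(x) y = 0 with P_1(x) = 0 and P_2(x) = 2 + 3/x - 2/x^2.
x = 0 is a singular point because the y-coefficient 2 + 3/x - 2/x^2 has a pole at x = 0.
It is a regular singular point because x P_1(x) = p(x) = 0 and x^2 P_2(x) = q(x) = 2x^2 + 3x - 2 are polynomials, hence analytic at x = 0.
p(0) = 0,  q(0) = -2.
Indicial equation: r(r-1) + p(0) r + q(0) = 0, i.e. r^2 + (p(0) - 1) r + q(0) = 0, i.e. r^2 - 1 r - 2 = 0.
Discriminant: (-1)^2 - 4(-2) = 9, so r = (1 ± 3)/2.
Solving: r_1 = 2, r_2 = -1.

indicial: r^2 - 1 r - 2 = 0; roots r_1 = 2, r_2 = -1


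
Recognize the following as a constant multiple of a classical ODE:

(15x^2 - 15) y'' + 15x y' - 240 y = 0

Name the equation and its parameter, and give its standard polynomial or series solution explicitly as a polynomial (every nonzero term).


All three coefficients share the factor -15; dividing through by -15 gives  (1 - x^2) y'' - x y' + 16 y = 0.
This matches the Chebyshev equation (1 - x^2) y'' - x y' + n^2 y = 0 (note the -x y' term, not -2x y') with n^2 = 16, so n = 4; the polynomial solution is T_4(x).
With y = sum_k a_k x^k, matching x^k gives (k+2)(k+1) a_{k+2} = (k^2 - n^2) a_k = (k - 4)(k + 4) a_k. The right side vanishes at k = 4, so the series with the parity of 4 terminates at degree 4.
Standard normalization: leading coefficient of T_n is 2^(n-1), so a_4 = 2^3 = 8. Work downward with a_k = (k+1)(k+2) a_{k+2} / ((k - 4)(k + 4)):
  a_2 = (3)(4)(8) / ((2 - 4)(2 + 4)) = 96/(-12) = -8
  a_0 = (1)(2)(-8) / ((0 - 4)(0 + 4)) = -16/(-16) = 1
Hence T_4(x) = 8 x^4 - 8 x^2 + 1.

T_4(x); series = 8 x^4 - 8 x^2 + 1


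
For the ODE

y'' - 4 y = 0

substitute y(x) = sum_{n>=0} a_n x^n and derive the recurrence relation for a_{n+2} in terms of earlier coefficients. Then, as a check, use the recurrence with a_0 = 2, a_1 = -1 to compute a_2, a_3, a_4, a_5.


Substitute y = sum_n a_n x^n into y'' + (const) y = 0.
y''(x) = sum_{n>=0} (n+2)(n+1) a_{n+2} x^n.
The ODE becomes sum_n [(n+2)(n+1) a_{n+2} - 4 a_n] x^n = 0.
Setting each coefficient to zero gives the recurrence:
  (n+2)(n+1) a_{n+2} - 4 a_n = 0,
  a_{n+2} = 4 / ((n+1)(n+2)) a_n.

Check with a_0 = 2, a_1 = -1 (apply the recurrence for n = 0, 1, 2, 3): a_0 = 2, a_1 = -1, a_2 = 4, a_3 = -2/3, a_4 = 4/3, a_5 = -2/15.

a_{n+2} = 4/((n+1)(n+2)) * a_n; check: a_0 = 2, a_1 = -1, a_2 = 4, a_3 = -2/3, a_4 = 4/3, a_5 = -2/15


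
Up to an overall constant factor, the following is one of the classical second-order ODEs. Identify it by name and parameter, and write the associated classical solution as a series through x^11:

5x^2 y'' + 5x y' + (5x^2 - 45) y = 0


All three coefficients share the factor 5; dividing through by 5 gives  x^2 y'' + x y' + (x^2 - 9) y = 0.
This matches the Bessel equation x^2 y'' + x y' + (x^2 - nu^2) y = 0 with nu^2 = 9, so nu = 3; the solution bounded at x = 0 is J_3(x).
Frobenius at x = 0: indicial roots ±nu; for r = nu the recurrence k(k + 2nu) c_k = -c_{k-2} gives the standard series J_nu(x) = sum_{k>=0} (-1)^k / (k! (k+nu)!) (x/2)^(2k+nu). Evaluate the first 5 terms:
  k = 0: (-1)^0 / (0! * 3! * 2^3) x^3 = 1/(1*6*8) x^3 = (1/48) x^3
  k = 1: (-1)^1 / (1! * 4! * 2^5) x^5 = -1/(1*24*32) x^5 = (-1/768) x^5
  k = 2: (-1)^2 / (2! * 5! * 2^7) x^7 = 1/(2*120*128) x^7 = (1/30720) x^7
  k = 3: (-1)^3 / (3! * 6! * 2^9) x^9 = -1/(6*720*512) x^9 = (-1/2211840) x^9
  k = 4: (-1)^4 / (4! * 7! * 2^11) x^11 = 1/(24*5040*2048) x^11 = (1/247726080) x^11
Hence J_3(x) = x^11/247726080 - x^9/2211840 + x^7/30720 - x^5/768 + x^3/48 + ....

J_3(x); series = x^11/247726080 - x^9/2211840 + x^7/30720 - x^5/768 + x^3/48


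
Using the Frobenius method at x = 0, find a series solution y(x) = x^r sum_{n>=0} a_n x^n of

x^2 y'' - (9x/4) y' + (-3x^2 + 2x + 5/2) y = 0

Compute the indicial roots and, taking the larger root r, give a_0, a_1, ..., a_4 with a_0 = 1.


Write in Frobenius form y'' + (p(x)/x) y' + (q(x)/x^2) y = 0:
  p(x) = -9/4,  q(x) = -3x^2 + 2x + 5/2.
Indicial equation: r(r-1) + (-9/4) r + (5/2) = 0 -> roots r_1 = 2, r_2 = 5/4.
Take r = r_1 = 2. Let y(x) = x^r sum_{n>=0} a_n x^n with a_0 = 1.
Substitute y = x^r sum a_n x^n and match x^{r+n}. The recurrence is
  D(n) a_n + 2 a_{n-1} - 3 a_{n-2} = 0,  where D(n) = (r+n)(r+n-1) + (-9/4)(r+n) + (5/2).
  a_n = [-2 a_{n-1} + 3 a_{n-2}] / D(n).
Since the indicial polynomial factors as (r - r_1)(r - r_2), D(n) = (r_1 + n - r_1)(r_1 + n - r_2) = n(n + 3/4).
Evaluating step by step (a_0 = 1):
  n = 1: D(1) = 1(1 + 3/4) = 7/4; numerator = -2(1) = -2; a_1 = (-2)/(7/4) = -8/7
  n = 2: D(2) = 2(2 + 3/4) = 11/2; numerator = -2(-8/7) + 3(1) = 37/7; a_2 = (37/7)/(11/2) = 74/77
  n = 3: D(3) = 3(3 + 3/4) = 45/4; numerator = -2(74/77) + 3(-8/7) = -412/77; a_3 = (-412/77)/(45/4) = -1648/3465
  n = 4: D(4) = 4(4 + 3/4) = 19; numerator = -2(-1648/3465) + 3(74/77) = 1898/495; a_4 = (1898/495)/(19) = 1898/9405

r = 2; a_0 = 1; a_1 = -8/7; a_2 = 74/77; a_3 = -1648/3465; a_4 = 1898/9405


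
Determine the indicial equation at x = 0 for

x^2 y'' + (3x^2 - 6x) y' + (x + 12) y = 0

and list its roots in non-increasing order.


Divide by x^2 to reach normal form y'' + P_1(x) y' + P_2(x) y = 0 with P_1(x) = 3 - 6/x and P_2(x) = 1/x + 12/x^2.
x = 0 is a singular point because the y'-coefficient 3 - 6/x has a pole at x = 0 and the y-coefficient 1/x + 12/x^2 has a pole at x = 0.
It is a regular singular point because x P_1(x) = p(x) = 3x - 6 and x^2 P_2(x) = q(x) = x + 12 are polynomials, hence analytic at x = 0.
p(0) = -6,  q(0) = 12.
Indicial equation: r(r-1) + p(0) r + q(0) = 0, i.e. r^2 + (p(0) - 1) r + q(0) = 0, i.e. r^2 - 7 r + 12 = 0.
Discriminant: (-7)^2 - 4(12) = 1, so r = (7 ± 1)/2.
Solving: r_1 = 4, r_2 = 3.

indicial: r^2 - 7 r + 12 = 0; roots r_1 = 4, r_2 = 3


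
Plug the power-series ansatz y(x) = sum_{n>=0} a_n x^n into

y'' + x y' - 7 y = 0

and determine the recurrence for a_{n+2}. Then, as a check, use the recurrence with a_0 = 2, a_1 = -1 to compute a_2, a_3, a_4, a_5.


Substitute y = sum_n a_n x^n.
y''(x) has coefficient (n+2)(n+1) a_{n+2} at x^n;
x y'(x) has coefficient n a_n at x^n (shift);
-7 y(x) has coefficient -7 a_n at x^n.
Matching x^n: (n+2)(n+1) a_{n+2} + (n - 7) a_n = 0.
Thus a_{n+2} = (-n + 7) / ((n+1)(n+2)) * a_n.

Check with a_0 = 2, a_1 = -1 (apply the recurrence for n = 0, 1, 2, 3): a_0 = 2, a_1 = -1, a_2 = 7, a_3 = -1, a_4 = 35/12, a_5 = -1/5.

a_(n+2) = (-n + 7) / ((n+1)(n+2)) * a_n; check: a_0 = 2, a_1 = -1, a_2 = 7, a_3 = -1, a_4 = 35/12, a_5 = -1/5


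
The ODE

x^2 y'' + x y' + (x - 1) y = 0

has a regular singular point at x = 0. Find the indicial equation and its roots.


Divide by x^2 to reach normal form y'' + P_1(x) y' + P_2(x) y = 0 with P_1(x) = 1/x and P_2(x) = 1/x - 1/x^2.
x = 0 is a singular point because the y'-coefficient 1/x has a pole at x = 0 and the y-coefficient 1/x - 1/x^2 has a pole at x = 0.
It is a regular singular point because x P_1(x) = p(x) = 1 and x^2 P_2(x) = q(x) = x - 1 are polynomials, hence analytic at x = 0.
p(0) = 1,  q(0) = -1.
Indicial equation: r(r-1) + p(0) r + q(0) = 0, i.e. r^2 + (p(0) - 1) r + q(0) = 0, i.e. r^2 - 1 = 0.
Discriminant: (0)^2 - 4(-1) = 4, so r = (0 ± 2)/2.
Solving: r_1 = 1, r_2 = -1.

indicial: r^2 - 1 = 0; roots r_1 = 1, r_2 = -1


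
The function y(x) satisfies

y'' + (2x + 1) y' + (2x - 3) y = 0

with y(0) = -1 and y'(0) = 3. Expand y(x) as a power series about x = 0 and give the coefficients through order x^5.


Ansatz: y(x) = sum_{n>=0} a_n x^n, so y'(x) = sum_{n>=1} n a_n x^(n-1) and y''(x) = sum_{n>=2} n(n-1) a_n x^(n-2).
Substitute into P(x) y'' + Q(x) y' + R(x) y = 0 with P(x) = 1, Q(x) = 2x + 1, R(x) = 2x - 3, and match powers of x.
Initial conditions: a_0 = -1, a_1 = 3.
Setting the coefficient of each power of x to zero and solving order by order (substituting the coefficients already found):
  x^0: 2 a_2 + a_1 - 3 a_0 = 0  ->  2 a_2 = -a_1 + 3 a_0 = -6  ->  a_2 = -3
  x^1: 6 a_3 + 2 a_2 - a_1 + 2 a_0 = 0  ->  6 a_3 = -2 a_2 + a_1 - 2 a_0 = 11  ->  a_3 = 11/6
  x^2: 12 a_4 + 3 a_3 + a_2 + 2 a_1 = 0  ->  12 a_4 = -3 a_3 - a_2 - 2 a_1 = -17/2  ->  a_4 = -17/24
  x^3: 20 a_5 + 4 a_4 + 3 a_3 + 2 a_2 = 0  ->  20 a_5 = -4 a_4 - 3 a_3 - 2 a_2 = 10/3  ->  a_5 = 1/6
Truncated series: y(x) = -1 + 3 x - 3 x^2 + (11/6) x^3 - (17/24) x^4 + (1/6) x^5 + O(x^6).

a_0 = -1; a_1 = 3; a_2 = -3; a_3 = 11/6; a_4 = -17/24; a_5 = 1/6


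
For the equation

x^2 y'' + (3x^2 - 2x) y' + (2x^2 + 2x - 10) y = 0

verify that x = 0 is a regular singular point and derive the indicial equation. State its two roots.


Divide by x^2 to reach normal form y'' + P_1(x) y' + P_2(x) y = 0 with P_1(x) = 3 - 2/x and P_2(x) = 2 + 2/x - 10/x^2.
x = 0 is a singular point because the y'-coefficient 3 - 2/x has a pole at x = 0 and the y-coefficient 2 + 2/x - 10/x^2 has a pole at x = 0.
It is a regular singular point because x P_1(x) = p(x) = 3x - 2 and x^2 P_2(x) = q(x) = 2x^2 + 2x - 10 are polynomials, hence analytic at x = 0.
p(0) = -2,  q(0) = -10.
Indicial equation: r(r-1) + p(0) r + q(0) = 0, i.e. r^2 + (p(0) - 1) r + q(0) = 0, i.e. r^2 - 3 r - 10 = 0.
Discriminant: (-3)^2 - 4(-10) = 49, so r = (3 ± 7)/2.
Solving: r_1 = 5, r_2 = -2.

indicial: r^2 - 3 r - 10 = 0; roots r_1 = 5, r_2 = -2


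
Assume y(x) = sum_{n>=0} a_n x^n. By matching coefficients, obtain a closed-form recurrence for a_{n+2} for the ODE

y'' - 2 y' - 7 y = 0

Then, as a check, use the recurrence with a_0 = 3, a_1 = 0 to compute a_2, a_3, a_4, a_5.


Substitute y = sum_n a_n x^n.
y''(x) has coefficient (n+2)(n+1) a_{n+2} at x^n;
-2 y'(x) has coefficient -2 (n+1) a_{n+1} at x^n;
-7 y(x) has coefficient -7 a_n at x^n.
Matching x^n: (n+2)(n+1) a_{n+2} - 2 (n+1) a_{n+1} - 7 a_n = 0.
Thus a_{n+2} = [2 (n+1) a_{n+1} + 7 a_n] / ((n+1)(n+2)).

Check with a_0 = 3, a_1 = 0 (apply the recurrence for n = 0, 1, 2, 3): a_0 = 3, a_1 = 0, a_2 = 21/2, a_3 = 7, a_4 = 77/8, a_5 = 63/10.

a_(n+2) = [2 (n+1) a_(n+1) + 7 a_n] / ((n+1)(n+2)); check: a_0 = 3, a_1 = 0, a_2 = 21/2, a_3 = 7, a_4 = 77/8, a_5 = 63/10


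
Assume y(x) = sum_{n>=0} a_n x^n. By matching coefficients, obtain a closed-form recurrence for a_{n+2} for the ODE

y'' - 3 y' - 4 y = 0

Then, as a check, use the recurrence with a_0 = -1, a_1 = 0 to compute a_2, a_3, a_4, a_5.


Substitute y = sum_n a_n x^n.
y''(x) has coefficient (n+2)(n+1) a_{n+2} at x^n;
-3 y'(x) has coefficient -3 (n+1) a_{n+1} at x^n;
-4 y(x) has coefficient -4 a_n at x^n.
Matching x^n: (n+2)(n+1) a_{n+2} - 3 (n+1) a_{n+1} - 4 a_n = 0.
Thus a_{n+2} = [3 (n+1) a_{n+1} + 4 a_n] / ((n+1)(n+2)).

Check with a_0 = -1, a_1 = 0 (apply the recurrence for n = 0, 1, 2, 3): a_0 = -1, a_1 = 0, a_2 = -2, a_3 = -2, a_4 = -13/6, a_5 = -17/10.

a_(n+2) = [3 (n+1) a_(n+1) + 4 a_n] / ((n+1)(n+2)); check: a_0 = -1, a_1 = 0, a_2 = -2, a_3 = -2, a_4 = -13/6, a_5 = -17/10


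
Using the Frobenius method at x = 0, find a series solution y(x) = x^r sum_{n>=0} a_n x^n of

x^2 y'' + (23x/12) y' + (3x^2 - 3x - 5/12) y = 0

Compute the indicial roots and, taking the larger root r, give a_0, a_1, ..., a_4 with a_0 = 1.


Write in Frobenius form y'' + (p(x)/x) y' + (q(x)/x^2) y = 0:
  p(x) = 23/12,  q(x) = 3x^2 - 3x - 5/12.
Indicial equation: r(r-1) + (23/12) r + (-5/12) = 0 -> roots r_1 = 1/3, r_2 = -5/4.
Take r = r_1 = 1/3. Let y(x) = x^r sum_{n>=0} a_n x^n with a_0 = 1.
Substitute y = x^r sum a_n x^n and match x^{r+n}. The recurrence is
  D(n) a_n - 3 a_{n-1} + 3 a_{n-2} = 0,  where D(n) = (r+n)(r+n-1) + (23/12)(r+n) + (-5/12).
  a_n = [3 a_{n-1} - 3 a_{n-2}] / D(n).
Since the indicial polynomial factors as (r - r_1)(r - r_2), D(n) = (r_1 + n - r_1)(r_1 + n - r_2) = n(n + 19/12).
Evaluating step by step (a_0 = 1):
  n = 1: D(1) = 1(1 + 19/12) = 31/12; numerator = 3(1) = 3; a_1 = (3)/(31/12) = 36/31
  n = 2: D(2) = 2(2 + 19/12) = 43/6; numerator = 3(36/31) - 3(1) = 15/31; a_2 = (15/31)/(43/6) = 90/1333
  n = 3: D(3) = 3(3 + 19/12) = 55/4; numerator = 3(90/1333) - 3(36/31) = -4374/1333; a_3 = (-4374/1333)/(55/4) = -17496/73315
  n = 4: D(4) = 4(4 + 19/12) = 67/3; numerator = 3(-17496/73315) - 3(90/1333) = -1566/1705; a_4 = (-1566/1705)/(67/3) = -4698/114235

r = 1/3; a_0 = 1; a_1 = 36/31; a_2 = 90/1333; a_3 = -17496/73315; a_4 = -4698/114235


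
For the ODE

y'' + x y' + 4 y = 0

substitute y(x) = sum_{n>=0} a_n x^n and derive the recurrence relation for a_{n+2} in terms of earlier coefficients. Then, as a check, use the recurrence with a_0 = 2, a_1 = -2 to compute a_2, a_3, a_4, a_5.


Substitute y = sum_n a_n x^n.
y''(x) has coefficient (n+2)(n+1) a_{n+2} at x^n;
x y'(x) has coefficient n a_n at x^n (shift);
4 y(x) has coefficient 4 a_n at x^n.
Matching x^n: (n+2)(n+1) a_{n+2} + (n + 4) a_n = 0.
Thus a_{n+2} = (-n - 4) / ((n+1)(n+2)) * a_n.

Check with a_0 = 2, a_1 = -2 (apply the recurrence for n = 0, 1, 2, 3): a_0 = 2, a_1 = -2, a_2 = -4, a_3 = 5/3, a_4 = 2, a_5 = -7/12.

a_(n+2) = (-n - 4) / ((n+1)(n+2)) * a_n; check: a_0 = 2, a_1 = -2, a_2 = -4, a_3 = 5/3, a_4 = 2, a_5 = -7/12


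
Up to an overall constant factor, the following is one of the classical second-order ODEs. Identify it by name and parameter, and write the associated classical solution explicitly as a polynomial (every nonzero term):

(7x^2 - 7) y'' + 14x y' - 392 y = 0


All three coefficients share the factor -7; dividing through by -7 gives  (1 - x^2) y'' - 2x y' + 56 y = 0.
This matches the Legendre equation (1 - x^2) y'' - 2x y' + n(n+1) y = 0 (note the -2x y' term) with n(n+1) = 56, so n = 7; the polynomial solution is P_7(x).
With y = sum_k a_k x^k, matching x^k gives (k+2)(k+1) a_{k+2} = [k(k+1) - n(n+1)] a_k = (k - 7)(k + 8) a_k. The right side vanishes at k = 7, so the series with the parity of 7 terminates at degree 7.
Standard normalization (P_n(1) = 1): leading coefficient (2n)!/(2^n (n!)^2) = 87178291200/(128*25401600) = 429/16, so a_7 = 429/16. Work downward with a_k = (k+1)(k+2) a_{k+2} / ((k - 7)(k + 8)):
  a_5 = (6)(7)(429/16) / ((5 - 7)(5 + 8)) = (9009/8)/(-26) = -693/16
  a_3 = (4)(5)(-693/16) / ((3 - 7)(3 + 8)) = (-3465/4)/(-44) = 315/16
  a_1 = (2)(3)(315/16) / ((1 - 7)(1 + 8)) = (945/8)/(-54) = -35/16
Hence P_7(x) = 429 x^7/16 - 693 x^5/16 + 315 x^3/16 - 35 x/16.

P_7(x); series = 429 x^7/16 - 693 x^5/16 + 315 x^3/16 - 35 x/16
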